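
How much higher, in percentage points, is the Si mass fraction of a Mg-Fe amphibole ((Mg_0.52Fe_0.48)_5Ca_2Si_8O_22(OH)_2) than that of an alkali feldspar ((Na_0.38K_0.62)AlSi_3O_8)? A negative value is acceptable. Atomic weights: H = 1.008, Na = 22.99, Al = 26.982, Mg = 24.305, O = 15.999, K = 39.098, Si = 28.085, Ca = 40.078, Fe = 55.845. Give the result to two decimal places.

First mineral: 224.680 g Si in 888.049 g formula = 25.30 wt% Si.
Second mineral: 84.255 g Si in 272.206 g formula = 30.95 wt% Si.
25.30% − 30.95% gives a difference of -5.65 percentage points.

-5.65 percentage points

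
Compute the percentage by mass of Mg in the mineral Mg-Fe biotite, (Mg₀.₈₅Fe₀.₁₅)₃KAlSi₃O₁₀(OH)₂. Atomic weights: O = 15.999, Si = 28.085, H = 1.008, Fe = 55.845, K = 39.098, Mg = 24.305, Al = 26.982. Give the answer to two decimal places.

Molar mass of (Mg₀.₈₅Fe₀.₁₅)₃KAlSi₃O₁₀(OH)₂: 2.55·24.305 + 0.45·55.845 + 1·39.098 + 1·26.982 + 3·28.085 + 12·15.999 + 2·1.008 = 431.447 g/mol.
Mass of Mg per formula unit: 2.55 × 24.305 = 61.978 g.
Weight fraction Mg = 61.978 / 431.447 = 0.1437.

14.37 mass %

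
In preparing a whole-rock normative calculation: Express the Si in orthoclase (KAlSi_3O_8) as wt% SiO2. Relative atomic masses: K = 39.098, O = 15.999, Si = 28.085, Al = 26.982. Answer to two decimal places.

Molar mass of KAlSi_3O_8 = 1*39.098 + 1*26.982 + 3*28.085 + 8*15.999 = 278.327 g/mol.
Each formula unit contains 3 Si, equivalent to 3/1 = 3.0000 mol SiO2.
M(SiO2) = 1×28.085 + 2×15.999 = 60.083 g/mol.
Mass of SiO2 per formula unit = 3.0000 × 60.083 = 180.249 g.
SiO2 wt% = 180.249 / 278.327 × 100 = 64.76%.

64.76 wt%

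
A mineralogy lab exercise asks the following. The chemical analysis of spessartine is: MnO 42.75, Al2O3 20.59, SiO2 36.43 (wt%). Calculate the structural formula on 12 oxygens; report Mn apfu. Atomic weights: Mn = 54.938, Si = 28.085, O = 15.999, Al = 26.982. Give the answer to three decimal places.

2.987 Mn apfu

MnO (M=70.937): mol = 0.60265; Mn = 0.60265, O = 0.60265.
Al2O3 (M=101.961): mol = 0.20194; Al = 0.40388, O = 0.60582.
SiO2 (M=60.083): mol = 0.60633; Si = 0.60633, O = 1.21266.
ΣO = 2.42113; factor = 12/ΣO = 4.95636.
Mn apfu = 0.60265 × 4.95636 = 2.987.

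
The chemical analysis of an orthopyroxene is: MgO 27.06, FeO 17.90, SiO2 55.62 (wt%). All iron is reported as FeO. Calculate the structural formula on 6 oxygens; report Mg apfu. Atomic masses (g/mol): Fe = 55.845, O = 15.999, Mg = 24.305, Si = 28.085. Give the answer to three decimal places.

MgO: 27.06/40.304 = 0.67140 mol → 0.67140 mol Mg, 0.67140 mol O.
FeO: 17.90/71.844 = 0.24915 mol → 0.24915 mol Fe, 0.24915 mol O.
SiO2: 55.62/60.083 = 0.92572 mol → 0.92572 mol Si, 1.85144 mol O.
Total oxygen = 2.77199 mol. Normalization factor = 6/2.77199 = 2.16451.
Mg per 6 O = 0.67140 × 2.16451 = 1.453.

1.453 Mg apfu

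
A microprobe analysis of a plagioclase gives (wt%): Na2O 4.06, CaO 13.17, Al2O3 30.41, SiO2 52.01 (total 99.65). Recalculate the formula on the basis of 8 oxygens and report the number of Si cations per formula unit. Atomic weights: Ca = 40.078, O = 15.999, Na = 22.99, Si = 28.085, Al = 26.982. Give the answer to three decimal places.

2.366 Si apfu

Na2O: 4.06/61.979 = 0.06551 mol → 0.13102 mol Na, 0.06551 mol O.
CaO: 13.17/56.077 = 0.23486 mol → 0.23486 mol Ca, 0.23486 mol O.
Al2O3: 30.41/101.961 = 0.29825 mol → 0.59650 mol Al, 0.89475 mol O.
SiO2: 52.01/60.083 = 0.86564 mol → 0.86564 mol Si, 1.73128 mol O.
Total oxygen = 2.92640 mol. Normalization factor = 8/2.92640 = 2.73373.
Si per 8 O = 0.86564 × 2.73373 = 2.366.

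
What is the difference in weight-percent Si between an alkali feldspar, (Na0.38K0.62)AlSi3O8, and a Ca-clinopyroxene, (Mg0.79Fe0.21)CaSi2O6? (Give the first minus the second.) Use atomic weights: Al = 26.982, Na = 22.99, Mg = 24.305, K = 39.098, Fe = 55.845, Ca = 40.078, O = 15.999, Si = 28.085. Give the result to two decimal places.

5.78 percentage points

M((Na0.38K0.62)AlSi3O8) = 272.206 g/mol, so wt% Si = 84.255/272.206 × 100 = 30.95%.
M((Mg0.79Fe0.21)CaSi2O6) = 223.170 g/mol, so wt% Si = 56.170/223.170 × 100 = 25.17%.
30.95 − 25.17 = 5.78 pp.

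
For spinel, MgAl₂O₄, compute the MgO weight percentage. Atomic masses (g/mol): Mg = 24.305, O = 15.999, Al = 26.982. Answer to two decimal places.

28.33 wt%

Formula mass = 142.265 g/mol.
1 Mg → 1.0000 mol MgO per formula unit; M(MgO) = 40.304, so MgO mass = 40.304 g.
40.304/142.265 × 100 = 28.33 wt%.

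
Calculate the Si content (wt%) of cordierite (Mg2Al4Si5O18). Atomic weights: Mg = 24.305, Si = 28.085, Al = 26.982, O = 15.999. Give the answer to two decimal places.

Formula mass = 2×24.305 + 4×26.982 + 5×28.085 + 18×15.999 = 584.945 g/mol, of which 140.425 g is Si.
So Si makes up 140.425/584.945 = 0.2401 of the mass, i.e. 24.01%.

24.01 wt%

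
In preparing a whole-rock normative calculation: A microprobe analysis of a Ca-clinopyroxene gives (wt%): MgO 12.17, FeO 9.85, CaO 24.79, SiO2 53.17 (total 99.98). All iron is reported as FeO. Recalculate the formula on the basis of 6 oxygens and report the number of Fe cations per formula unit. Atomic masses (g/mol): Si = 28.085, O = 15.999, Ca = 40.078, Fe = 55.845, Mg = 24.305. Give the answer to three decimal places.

MgO: 12.17/40.304 = 0.30196 mol → 0.30196 mol Mg, 0.30196 mol O.
FeO: 9.85/71.844 = 0.13710 mol → 0.13710 mol Fe, 0.13710 mol O.
CaO: 24.79/56.077 = 0.44207 mol → 0.44207 mol Ca, 0.44207 mol O.
SiO2: 53.17/60.083 = 0.88494 mol → 0.88494 mol Si, 1.76988 mol O.
Total oxygen = 2.65101 mol. Normalization factor = 6/2.65101 = 2.26329.
Fe per 6 O = 0.13710 × 2.26329 = 0.310.

0.310 Fe apfu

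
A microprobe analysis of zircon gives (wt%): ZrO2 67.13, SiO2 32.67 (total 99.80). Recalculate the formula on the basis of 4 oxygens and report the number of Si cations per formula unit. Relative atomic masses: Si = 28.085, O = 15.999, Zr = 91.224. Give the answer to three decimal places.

ZrO2 (M=123.222): mol = 0.54479; Zr = 0.54479, O = 1.08958.
SiO2 (M=60.083): mol = 0.54375; Si = 0.54375, O = 1.08750.
ΣO = 2.17708; factor = 4/ΣO = 1.83732.
Si apfu = 0.54375 × 1.83732 = 0.999.

0.999 Si apfu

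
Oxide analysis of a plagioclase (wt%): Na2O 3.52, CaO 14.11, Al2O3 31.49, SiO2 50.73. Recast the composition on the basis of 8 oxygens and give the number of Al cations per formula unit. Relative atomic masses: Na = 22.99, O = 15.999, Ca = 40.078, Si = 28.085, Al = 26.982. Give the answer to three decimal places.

1.690 Al apfu

Na2O: 3.52/61.979 = 0.05679 mol → 0.11358 mol Na, 0.05679 mol O.
CaO: 14.11/56.077 = 0.25162 mol → 0.25162 mol Ca, 0.25162 mol O.
Al2O3: 31.49/101.961 = 0.30884 mol → 0.61768 mol Al, 0.92652 mol O.
SiO2: 50.73/60.083 = 0.84433 mol → 0.84433 mol Si, 1.68866 mol O.
Total oxygen = 2.92359 mol. Normalization factor = 8/2.92359 = 2.73636.
Al per 8 O = 0.61768 × 2.73636 = 1.690.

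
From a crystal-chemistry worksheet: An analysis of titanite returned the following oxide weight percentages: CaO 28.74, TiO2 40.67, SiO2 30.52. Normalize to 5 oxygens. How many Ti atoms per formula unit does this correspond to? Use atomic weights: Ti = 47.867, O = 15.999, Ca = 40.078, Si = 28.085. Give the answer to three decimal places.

1.000 Ti apfu

28.74 wt% CaO ÷ 56.077 g/mol = 0.51251 mol, giving 0.51251 Ca and 0.51251 O.
40.67 wt% TiO2 ÷ 79.865 g/mol = 0.50923 mol, giving 0.50923 Ti and 1.01846 O.
30.52 wt% SiO2 ÷ 60.083 g/mol = 0.50796 mol, giving 0.50796 Si and 1.01592 O.
Oxygen sums to 2.54689; scaling by 5/2.54689 = 1.96318 puts the formula on 5 O.
Ti: 0.50923 × 1.96318 = 1.000 atoms per formula unit.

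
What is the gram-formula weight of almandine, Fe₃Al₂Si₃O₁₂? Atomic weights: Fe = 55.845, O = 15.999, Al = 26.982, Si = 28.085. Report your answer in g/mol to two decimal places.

M = 3(55.845) + 2(26.982) + 3(28.085) + 12(15.999)

497.74 g/mol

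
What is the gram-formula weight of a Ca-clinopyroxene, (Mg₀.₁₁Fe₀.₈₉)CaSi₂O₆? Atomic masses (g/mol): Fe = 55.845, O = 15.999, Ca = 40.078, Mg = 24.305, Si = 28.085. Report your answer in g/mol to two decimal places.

244.62 g/mol

The formula mass is the sum 0.11×24.305 + 0.89×55.845 + 1×40.078 + 2×28.085 + 6×15.999.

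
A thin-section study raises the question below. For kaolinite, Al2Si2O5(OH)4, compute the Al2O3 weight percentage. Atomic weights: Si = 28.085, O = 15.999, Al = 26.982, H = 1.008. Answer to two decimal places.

M(Al2Si2O5(OH)4) = 258.157 g/mol; M(Al2O3) = 101.961 g/mol.
Moles Al2O3 per formula unit = 2 Al ÷ 2 = 1.0000.
Al2O3 fraction = (1.0000 × 101.961) / 258.157 = 101.961/258.157 = 0.3950.

39.50 wt%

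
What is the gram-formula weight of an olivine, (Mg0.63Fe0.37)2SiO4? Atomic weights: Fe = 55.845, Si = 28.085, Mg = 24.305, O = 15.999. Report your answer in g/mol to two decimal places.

The formula mass is the sum 1.26(24.305) + 0.74(55.845) + 1(28.085) + 4(15.999).

164.03 g/mol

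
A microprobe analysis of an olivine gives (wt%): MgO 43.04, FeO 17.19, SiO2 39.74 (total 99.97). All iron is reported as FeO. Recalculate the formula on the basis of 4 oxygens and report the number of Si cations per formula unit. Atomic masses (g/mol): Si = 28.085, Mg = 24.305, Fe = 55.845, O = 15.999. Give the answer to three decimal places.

MgO: 43.04/40.304 = 1.06788 mol → 1.06788 mol Mg, 1.06788 mol O.
FeO: 17.19/71.844 = 0.23927 mol → 0.23927 mol Fe, 0.23927 mol O.
SiO2: 39.74/60.083 = 0.66142 mol → 0.66142 mol Si, 1.32284 mol O.
Total oxygen = 2.62999 mol. Normalization factor = 4/2.62999 = 1.52092.
Si per 4 O = 0.66142 × 1.52092 = 1.006.

1.006 Si apfu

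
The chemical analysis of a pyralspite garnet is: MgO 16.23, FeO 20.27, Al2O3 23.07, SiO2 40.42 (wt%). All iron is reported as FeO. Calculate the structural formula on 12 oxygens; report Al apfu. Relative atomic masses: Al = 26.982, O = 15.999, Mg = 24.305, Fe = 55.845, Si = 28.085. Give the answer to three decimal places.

2.004 Al apfu

MgO: 16.23/40.304 = 0.40269 mol → 0.40269 mol Mg, 0.40269 mol O.
FeO: 20.27/71.844 = 0.28214 mol → 0.28214 mol Fe, 0.28214 mol O.
Al2O3: 23.07/101.961 = 0.22626 mol → 0.45252 mol Al, 0.67878 mol O.
SiO2: 40.42/60.083 = 0.67274 mol → 0.67274 mol Si, 1.34548 mol O.
Total oxygen = 2.70909 mol. Normalization factor = 12/2.70909 = 4.42953.
Al per 12 O = 0.45252 × 4.42953 = 2.004.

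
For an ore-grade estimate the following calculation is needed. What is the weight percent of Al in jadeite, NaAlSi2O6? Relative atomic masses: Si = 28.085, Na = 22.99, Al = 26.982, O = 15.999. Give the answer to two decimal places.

13.35 weight percent

Molar mass of NaAlSi2O6: 1*22.99 + 1*26.982 + 2*28.085 + 6*15.999 = 202.136 g/mol.
Mass of Al per formula unit: 1 × 26.982 = 26.982 g.
Weight fraction Al = 26.982 / 202.136 = 0.1335.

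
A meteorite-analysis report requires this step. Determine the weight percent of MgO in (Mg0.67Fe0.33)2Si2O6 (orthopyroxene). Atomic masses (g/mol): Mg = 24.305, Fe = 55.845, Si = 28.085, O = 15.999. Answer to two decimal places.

Formula mass = 221.590 g/mol.
1.34 Mg → 1.3400 mol MgO per formula unit; M(MgO) = 40.304, so MgO mass = 54.007 g.
54.007/221.590 × 100 = 24.37 wt%.

24.37 wt%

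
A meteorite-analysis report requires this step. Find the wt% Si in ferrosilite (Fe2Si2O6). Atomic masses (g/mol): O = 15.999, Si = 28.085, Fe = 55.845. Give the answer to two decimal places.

21.29 mass %

M(Fe2Si2O6) = 263.854 g/mol.
Si contributes 2 × 28.085 = 56.170 g per mole.
56.170/263.854 = 0.2129 → 21.29%.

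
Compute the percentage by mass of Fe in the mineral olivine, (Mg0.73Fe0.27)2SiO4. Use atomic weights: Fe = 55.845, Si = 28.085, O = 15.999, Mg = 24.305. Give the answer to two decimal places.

M((Mg0.73Fe0.27)2SiO4) = 157.723 g/mol.
Fe contributes 0.54 × 55.845 = 30.156 g per mole.
30.156/157.723 = 0.1912 → 19.12%.

19.12 mass %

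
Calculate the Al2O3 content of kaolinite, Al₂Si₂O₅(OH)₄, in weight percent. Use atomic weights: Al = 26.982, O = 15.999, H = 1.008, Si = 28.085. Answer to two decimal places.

Molar mass of Al₂Si₂O₅(OH)₄ = 2*26.982 + 2*28.085 + 9*15.999 + 4*1.008 = 258.157 g/mol.
Each formula unit contains 2 Al, equivalent to 2/2 = 1.0000 mol Al2O3.
M(Al2O3) = 2×26.982 + 3×15.999 = 101.961 g/mol.
Mass of Al2O3 per formula unit = 1.0000 × 101.961 = 101.961 g.
Al2O3 wt% = 101.961 / 258.157 × 100 = 39.50%.

39.50 wt%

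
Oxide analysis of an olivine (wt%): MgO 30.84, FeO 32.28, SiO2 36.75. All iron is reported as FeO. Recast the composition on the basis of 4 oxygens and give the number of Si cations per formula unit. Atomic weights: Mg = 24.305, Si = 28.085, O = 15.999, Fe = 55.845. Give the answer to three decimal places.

1.004 Si apfu

MgO (M=40.304): mol = 0.76518; Mg = 0.76518, O = 0.76518.
FeO (M=71.844): mol = 0.44931; Fe = 0.44931, O = 0.44931.
SiO2 (M=60.083): mol = 0.61165; Si = 0.61165, O = 1.22330.
ΣO = 2.43779; factor = 4/ΣO = 1.64083.
Si apfu = 0.61165 × 1.64083 = 1.004.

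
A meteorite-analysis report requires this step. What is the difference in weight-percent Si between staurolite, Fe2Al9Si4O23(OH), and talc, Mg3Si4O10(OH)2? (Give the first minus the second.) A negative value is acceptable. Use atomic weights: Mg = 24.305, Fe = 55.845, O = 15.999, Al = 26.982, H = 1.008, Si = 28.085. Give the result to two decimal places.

-16.43 percentage points

M(Fe2Al9Si4O23(OH)) = 851.852 g/mol, so wt% Si = 112.340/851.852 × 100 = 13.19%.
M(Mg3Si4O10(OH)2) = 379.259 g/mol, so wt% Si = 112.340/379.259 × 100 = 29.62%.
13.19 − 29.62 = -16.43 pp.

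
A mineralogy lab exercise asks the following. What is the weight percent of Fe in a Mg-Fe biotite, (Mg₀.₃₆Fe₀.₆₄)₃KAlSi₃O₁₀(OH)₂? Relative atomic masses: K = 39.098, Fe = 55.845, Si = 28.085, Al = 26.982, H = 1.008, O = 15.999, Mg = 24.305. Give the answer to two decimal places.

M((Mg₀.₃₆Fe₀.₆₄)₃KAlSi₃O₁₀(OH)₂) = 477.811 g/mol.
Fe contributes 1.92 × 55.845 = 107.222 g per mole.
107.222/477.811 = 0.2244 → 22.44%.

22.44 mass %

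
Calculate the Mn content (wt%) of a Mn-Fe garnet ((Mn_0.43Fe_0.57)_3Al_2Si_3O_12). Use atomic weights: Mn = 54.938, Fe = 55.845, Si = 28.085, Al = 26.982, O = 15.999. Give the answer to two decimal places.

Formula mass = 1.29·54.938 + 1.71·55.845 + 2·26.982 + 3·28.085 + 12·15.999 = 496.572 g/mol, of which 70.870 g is Mn.
So Mn makes up 70.870/496.572 = 0.1427 of the mass, i.e. 14.27%.

14.27 wt%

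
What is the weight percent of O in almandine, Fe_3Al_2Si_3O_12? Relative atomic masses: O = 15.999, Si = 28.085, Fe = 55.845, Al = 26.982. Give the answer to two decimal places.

M(Fe_3Al_2Si_3O_12) = 497.742 g/mol.
O contributes 12 × 15.999 = 191.988 g per mole.
191.988/497.742 = 0.3857 → 38.57%.

38.57 mass %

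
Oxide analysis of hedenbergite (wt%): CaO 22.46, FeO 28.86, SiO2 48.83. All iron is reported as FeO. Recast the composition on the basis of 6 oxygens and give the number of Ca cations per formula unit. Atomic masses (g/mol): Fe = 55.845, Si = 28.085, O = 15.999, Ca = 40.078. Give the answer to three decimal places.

0.990 Ca apfu

CaO (M=56.077): mol = 0.40052; Ca = 0.40052, O = 0.40052.
FeO (M=71.844): mol = 0.40170; Fe = 0.40170, O = 0.40170.
SiO2 (M=60.083): mol = 0.81271; Si = 0.81271, O = 1.62542.
ΣO = 2.42764; factor = 6/ΣO = 2.47154.
Ca apfu = 0.40052 × 2.47154 = 0.990.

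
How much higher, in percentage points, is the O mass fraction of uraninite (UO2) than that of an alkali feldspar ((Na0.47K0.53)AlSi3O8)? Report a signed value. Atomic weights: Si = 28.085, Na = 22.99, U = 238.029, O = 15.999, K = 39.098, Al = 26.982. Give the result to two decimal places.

-35.42 percentage points

O in UO2: molar mass 270.027 g/mol; 2×15.999 = 31.998 g → 11.85 wt%.
O in (Na0.47K0.53)AlSi3O8: molar mass 270.756 g/mol; 8×15.999 = 127.992 g → 47.27 wt%.
Difference = 11.85 − 47.27 = -35.42 percentage points.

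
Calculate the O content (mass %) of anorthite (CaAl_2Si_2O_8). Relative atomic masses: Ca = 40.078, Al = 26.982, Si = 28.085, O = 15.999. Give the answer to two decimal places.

46.01 mass %

M(CaAl_2Si_2O_8) = 278.204 g/mol.
O contributes 8 × 15.999 = 127.992 g per mole.
127.992/278.204 = 0.4601 → 46.01%.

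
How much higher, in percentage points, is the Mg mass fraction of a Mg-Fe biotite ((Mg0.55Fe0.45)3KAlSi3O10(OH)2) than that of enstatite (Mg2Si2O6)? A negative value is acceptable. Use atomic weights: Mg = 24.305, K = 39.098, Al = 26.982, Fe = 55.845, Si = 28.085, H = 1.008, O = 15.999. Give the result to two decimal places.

-15.49 percentage points

First mineral: 40.103 g Mg in 459.833 g formula = 8.72 wt% Mg.
Second mineral: 48.610 g Mg in 200.774 g formula = 24.21 wt% Mg.
8.72% − 24.21% gives a difference of -15.49 percentage points.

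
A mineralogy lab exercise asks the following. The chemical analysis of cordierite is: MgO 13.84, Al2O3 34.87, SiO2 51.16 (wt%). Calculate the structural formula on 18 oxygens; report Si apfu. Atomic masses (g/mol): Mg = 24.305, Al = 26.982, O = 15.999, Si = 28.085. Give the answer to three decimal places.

4.989 Si apfu

MgO: 13.84/40.304 = 0.34339 mol → 0.34339 mol Mg, 0.34339 mol O.
Al2O3: 34.87/101.961 = 0.34199 mol → 0.68398 mol Al, 1.02597 mol O.
SiO2: 51.16/60.083 = 0.85149 mol → 0.85149 mol Si, 1.70298 mol O.
Total oxygen = 3.07234 mol. Normalization factor = 18/3.07234 = 5.85873.
Si per 18 O = 0.85149 × 5.85873 = 4.989.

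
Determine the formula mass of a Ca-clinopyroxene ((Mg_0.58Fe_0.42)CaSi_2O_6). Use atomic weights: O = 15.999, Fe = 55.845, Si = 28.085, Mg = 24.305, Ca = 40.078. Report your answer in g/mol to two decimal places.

229.79 g/mol

Mg: 0.58 × 24.305 = 14.0969
Fe: 0.42 × 55.845 = 23.4549
Ca: 1 × 40.078 = 40.0780
Si: 2 × 28.085 = 56.1700
O: 6 × 15.999 = 95.9940
Summing the contributions gives the formula mass.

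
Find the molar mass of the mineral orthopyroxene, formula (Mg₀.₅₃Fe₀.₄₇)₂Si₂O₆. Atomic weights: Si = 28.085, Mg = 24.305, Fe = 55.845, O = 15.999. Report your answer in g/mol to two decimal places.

230.42 g/mol

M = 1.06(24.305) + 0.94(55.845) + 2(28.085) + 6(15.999)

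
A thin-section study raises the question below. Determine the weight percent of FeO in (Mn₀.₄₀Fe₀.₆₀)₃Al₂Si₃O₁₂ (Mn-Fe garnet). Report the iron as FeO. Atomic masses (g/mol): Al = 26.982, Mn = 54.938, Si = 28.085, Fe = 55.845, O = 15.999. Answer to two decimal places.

Molar mass of (Mn₀.₄₀Fe₀.₆₀)₃Al₂Si₃O₁₂ = 1.20·54.938 + 1.80·55.845 + 2·26.982 + 3·28.085 + 12·15.999 = 496.654 g/mol.
Each formula unit contains 1.80 Fe, equivalent to 1.80/1 = 1.8000 mol FeO.
M(FeO) = 1×55.845 + 1×15.999 = 71.844 g/mol.
Mass of FeO per formula unit = 1.8000 × 71.844 = 129.319 g.
FeO wt% = 129.319 / 496.654 × 100 = 26.04%.

26.04 wt%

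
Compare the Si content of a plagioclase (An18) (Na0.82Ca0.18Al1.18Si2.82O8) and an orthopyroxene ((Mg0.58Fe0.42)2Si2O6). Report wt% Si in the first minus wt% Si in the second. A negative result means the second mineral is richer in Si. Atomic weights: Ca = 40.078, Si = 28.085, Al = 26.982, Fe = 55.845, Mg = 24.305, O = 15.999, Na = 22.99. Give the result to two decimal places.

5.16 percentage points

M(Na0.82Ca0.18Al1.18Si2.82O8) = 265.096 g/mol, so wt% Si = 79.200/265.096 × 100 = 29.88%.
M((Mg0.58Fe0.42)2Si2O6) = 227.268 g/mol, so wt% Si = 56.170/227.268 × 100 = 24.72%.
29.88 − 24.72 = 5.16 pp.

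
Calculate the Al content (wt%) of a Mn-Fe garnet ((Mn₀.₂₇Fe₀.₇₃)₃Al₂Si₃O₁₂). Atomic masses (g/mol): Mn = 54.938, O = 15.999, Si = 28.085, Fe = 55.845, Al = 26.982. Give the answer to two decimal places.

10.86 wt%

Molar mass of (Mn₀.₂₇Fe₀.₇₃)₃Al₂Si₃O₁₂: 0.81*54.938 + 2.19*55.845 + 2*26.982 + 3*28.085 + 12*15.999 = 497.007 g/mol.
Mass of Al per formula unit: 2 × 26.982 = 53.964 g.
Weight fraction Al = 53.964 / 497.007 = 0.1086.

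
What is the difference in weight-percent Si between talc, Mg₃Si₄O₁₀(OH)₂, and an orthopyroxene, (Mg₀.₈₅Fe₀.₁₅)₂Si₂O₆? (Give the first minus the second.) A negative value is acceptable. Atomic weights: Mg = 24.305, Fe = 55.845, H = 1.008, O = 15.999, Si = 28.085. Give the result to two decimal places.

M(Mg₃Si₄O₁₀(OH)₂) = 379.259 g/mol, so wt% Si = 112.340/379.259 × 100 = 29.62%.
M((Mg₀.₈₅Fe₀.₁₅)₂Si₂O₆) = 210.236 g/mol, so wt% Si = 56.170/210.236 × 100 = 26.72%.
29.62 − 26.72 = 2.90 pp.

2.90 percentage points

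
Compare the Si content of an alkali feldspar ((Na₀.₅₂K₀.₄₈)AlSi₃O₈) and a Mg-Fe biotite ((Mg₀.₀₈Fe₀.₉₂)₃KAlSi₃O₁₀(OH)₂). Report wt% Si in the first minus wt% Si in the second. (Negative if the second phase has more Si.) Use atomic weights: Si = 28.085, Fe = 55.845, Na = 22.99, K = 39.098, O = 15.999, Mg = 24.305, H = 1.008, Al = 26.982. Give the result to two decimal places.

M((Na₀.₅₂K₀.₄₈)AlSi₃O₈) = 269.951 g/mol, so wt% Si = 84.255/269.951 × 100 = 31.21%.
M((Mg₀.₀₈Fe₀.₉₂)₃KAlSi₃O₁₀(OH)₂) = 504.304 g/mol, so wt% Si = 84.255/504.304 × 100 = 16.71%.
31.21 − 16.71 = 14.50 pp.

14.50 percentage points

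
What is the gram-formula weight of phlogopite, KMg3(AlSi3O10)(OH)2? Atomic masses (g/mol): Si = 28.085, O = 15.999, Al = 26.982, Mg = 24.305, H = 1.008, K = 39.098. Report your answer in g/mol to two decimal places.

417.25 g/mol

K: 1 × 39.098 = 39.0980
Mg: 3 × 24.305 = 72.9150
Al: 1 × 26.982 = 26.9820
Si: 3 × 28.085 = 84.2550
O: 12 × 15.999 = 191.9880
H: 2 × 1.008 = 2.0160
Summing the contributions gives the formula mass.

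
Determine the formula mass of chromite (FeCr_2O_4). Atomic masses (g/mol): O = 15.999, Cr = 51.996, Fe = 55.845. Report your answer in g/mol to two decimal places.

223.83 g/mol

Fe: 1 × 55.845 = 55.8450
Cr: 2 × 51.996 = 103.9920
O: 4 × 15.999 = 63.9960
Summing the contributions gives the formula mass.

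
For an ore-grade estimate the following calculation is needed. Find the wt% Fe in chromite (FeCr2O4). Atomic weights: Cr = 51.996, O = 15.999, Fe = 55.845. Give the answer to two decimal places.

24.95 wt%

Molar mass of FeCr2O4: 1·55.845 + 2·51.996 + 4·15.999 = 223.833 g/mol.
Mass of Fe per formula unit: 1 × 55.845 = 55.845 g.
Weight fraction Fe = 55.845 / 223.833 = 0.2495.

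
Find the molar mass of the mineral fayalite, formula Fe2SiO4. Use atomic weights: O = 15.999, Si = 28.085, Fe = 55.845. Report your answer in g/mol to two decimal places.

The formula mass is the sum 2(55.845) + 1(28.085) + 4(15.999).

203.77 g/mol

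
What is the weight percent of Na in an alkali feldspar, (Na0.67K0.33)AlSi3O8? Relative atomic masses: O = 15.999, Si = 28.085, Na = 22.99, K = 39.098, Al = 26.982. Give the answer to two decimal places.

5.76 mass %

M((Na0.67K0.33)AlSi3O8) = 267.535 g/mol.
Na contributes 0.67 × 22.99 = 15.403 g per mole.
15.403/267.535 = 0.0576 → 5.76%.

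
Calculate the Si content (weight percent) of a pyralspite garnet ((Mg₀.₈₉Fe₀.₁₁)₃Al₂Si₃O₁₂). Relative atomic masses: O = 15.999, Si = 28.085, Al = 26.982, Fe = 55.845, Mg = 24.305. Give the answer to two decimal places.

20.37 weight percent

Molar mass of (Mg₀.₈₉Fe₀.₁₁)₃Al₂Si₃O₁₂: 2.67×24.305 + 0.33×55.845 + 2×26.982 + 3×28.085 + 12×15.999 = 413.530 g/mol.
Mass of Si per formula unit: 3 × 28.085 = 84.255 g.
Weight fraction Si = 84.255 / 413.530 = 0.2037.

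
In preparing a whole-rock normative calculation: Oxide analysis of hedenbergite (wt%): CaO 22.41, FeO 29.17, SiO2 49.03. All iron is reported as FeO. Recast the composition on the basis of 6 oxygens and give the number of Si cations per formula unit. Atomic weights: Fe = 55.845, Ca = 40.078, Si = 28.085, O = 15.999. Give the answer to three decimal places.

2.009 Si apfu

22.41 wt% CaO ÷ 56.077 g/mol = 0.39963 mol, giving 0.39963 Ca and 0.39963 O.
29.17 wt% FeO ÷ 71.844 g/mol = 0.40602 mol, giving 0.40602 Fe and 0.40602 O.
49.03 wt% SiO2 ÷ 60.083 g/mol = 0.81604 mol, giving 0.81604 Si and 1.63208 O.
Oxygen sums to 2.43773; scaling by 6/2.43773 = 2.46131 puts the formula on 6 O.
Si: 0.81604 × 2.46131 = 2.009 atoms per formula unit.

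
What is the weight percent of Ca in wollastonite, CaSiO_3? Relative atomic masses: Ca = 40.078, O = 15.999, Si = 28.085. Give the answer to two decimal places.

M(CaSiO_3) = 116.160 g/mol.
Ca contributes 1 × 40.078 = 40.078 g per mole.
40.078/116.160 = 0.3450 → 34.50%.

34.50 mass %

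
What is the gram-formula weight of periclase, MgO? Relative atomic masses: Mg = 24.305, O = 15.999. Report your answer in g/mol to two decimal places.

40.30 g/mol

M = 1(24.305) + 1(15.999)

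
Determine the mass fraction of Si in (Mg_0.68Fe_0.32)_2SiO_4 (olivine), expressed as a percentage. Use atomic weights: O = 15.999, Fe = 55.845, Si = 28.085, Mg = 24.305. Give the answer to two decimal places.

17.46 mass %

Formula mass = 1.36×24.305 + 0.64×55.845 + 1×28.085 + 4×15.999 = 160.877 g/mol, of which 28.085 g is Si.
So Si makes up 28.085/160.877 = 0.1746 of the mass, i.e. 17.46%.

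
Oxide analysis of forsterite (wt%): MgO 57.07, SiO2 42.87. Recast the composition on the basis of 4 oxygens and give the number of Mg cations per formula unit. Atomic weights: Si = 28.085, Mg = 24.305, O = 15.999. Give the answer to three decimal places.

MgO (M=40.304): mol = 1.41599; Mg = 1.41599, O = 1.41599.
SiO2 (M=60.083): mol = 0.71351; Si = 0.71351, O = 1.42702.
ΣO = 2.84301; factor = 4/ΣO = 1.40696.
Mg apfu = 1.41599 × 1.40696 = 1.992.

1.992 Mg apfu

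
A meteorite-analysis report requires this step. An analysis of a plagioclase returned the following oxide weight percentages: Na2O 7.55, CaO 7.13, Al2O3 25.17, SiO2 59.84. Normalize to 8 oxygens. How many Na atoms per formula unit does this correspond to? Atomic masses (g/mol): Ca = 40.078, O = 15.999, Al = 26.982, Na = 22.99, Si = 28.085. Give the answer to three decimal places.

0.654 Na apfu

Na2O (M=61.979): mol = 0.12182; Na = 0.24364, O = 0.12182.
CaO (M=56.077): mol = 0.12715; Ca = 0.12715, O = 0.12715.
Al2O3 (M=101.961): mol = 0.24686; Al = 0.49372, O = 0.74058.
SiO2 (M=60.083): mol = 0.99596; Si = 0.99596, O = 1.99192.
ΣO = 2.98147; factor = 8/ΣO = 2.68324.
Na apfu = 0.24364 × 2.68324 = 0.654.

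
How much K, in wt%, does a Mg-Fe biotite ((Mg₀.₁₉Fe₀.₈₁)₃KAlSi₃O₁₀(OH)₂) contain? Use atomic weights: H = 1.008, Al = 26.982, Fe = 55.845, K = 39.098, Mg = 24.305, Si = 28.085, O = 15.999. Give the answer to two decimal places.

M((Mg₀.₁₉Fe₀.₈₁)₃KAlSi₃O₁₀(OH)₂) = 493.896 g/mol.
K contributes 1 × 39.098 = 39.098 g per mole.
39.098/493.896 = 0.0792 → 7.92%.

7.92 wt%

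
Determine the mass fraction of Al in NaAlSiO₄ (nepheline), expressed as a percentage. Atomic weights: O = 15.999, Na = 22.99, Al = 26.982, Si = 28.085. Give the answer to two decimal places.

Formula mass = 1·22.99 + 1·26.982 + 1·28.085 + 4·15.999 = 142.053 g/mol, of which 26.982 g is Al.
So Al makes up 26.982/142.053 = 0.1899 of the mass, i.e. 18.99%.

18.99 mass %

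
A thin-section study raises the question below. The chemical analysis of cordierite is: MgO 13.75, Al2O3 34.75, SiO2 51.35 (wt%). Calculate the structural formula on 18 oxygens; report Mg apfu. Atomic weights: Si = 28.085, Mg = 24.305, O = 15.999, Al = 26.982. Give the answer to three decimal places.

1.998 Mg apfu

13.75 wt% MgO ÷ 40.304 g/mol = 0.34116 mol, giving 0.34116 Mg and 0.34116 O.
34.75 wt% Al2O3 ÷ 101.961 g/mol = 0.34082 mol, giving 0.68164 Al and 1.02246 O.
51.35 wt% SiO2 ÷ 60.083 g/mol = 0.85465 mol, giving 0.85465 Si and 1.70930 O.
Oxygen sums to 3.07292; scaling by 18/3.07292 = 5.85762 puts the formula on 18 O.
Mg: 0.34116 × 5.85762 = 1.998 atoms per formula unit.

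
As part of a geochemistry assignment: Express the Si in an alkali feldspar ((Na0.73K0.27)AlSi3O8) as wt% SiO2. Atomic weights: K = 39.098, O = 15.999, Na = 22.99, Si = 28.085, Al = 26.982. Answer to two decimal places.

Formula mass = 266.568 g/mol.
3 Si → 3.0000 mol SiO2 per formula unit; M(SiO2) = 60.083, so SiO2 mass = 180.249 g.
180.249/266.568 × 100 = 67.62 wt%.

67.62 wt%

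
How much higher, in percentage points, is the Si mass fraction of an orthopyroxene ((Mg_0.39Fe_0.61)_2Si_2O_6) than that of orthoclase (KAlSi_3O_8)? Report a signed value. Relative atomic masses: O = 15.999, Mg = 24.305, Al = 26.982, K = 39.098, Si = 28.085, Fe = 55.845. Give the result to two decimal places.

First mineral: 56.170 g Si in 239.253 g formula = 23.48 wt% Si.
Second mineral: 84.255 g Si in 278.327 g formula = 30.27 wt% Si.
23.48% − 30.27% gives a difference of -6.79 percentage points.

-6.79 percentage points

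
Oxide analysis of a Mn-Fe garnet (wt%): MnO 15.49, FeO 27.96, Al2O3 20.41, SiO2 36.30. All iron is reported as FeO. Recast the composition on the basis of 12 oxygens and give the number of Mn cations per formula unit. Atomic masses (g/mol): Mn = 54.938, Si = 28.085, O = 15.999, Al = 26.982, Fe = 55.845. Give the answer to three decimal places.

1.084 Mn apfu

MnO: 15.49/70.937 = 0.21836 mol → 0.21836 mol Mn, 0.21836 mol O.
FeO: 27.96/71.844 = 0.38918 mol → 0.38918 mol Fe, 0.38918 mol O.
Al2O3: 20.41/101.961 = 0.20017 mol → 0.40034 mol Al, 0.60051 mol O.
SiO2: 36.30/60.083 = 0.60416 mol → 0.60416 mol Si, 1.20832 mol O.
Total oxygen = 2.41637 mol. Normalization factor = 12/2.41637 = 4.96613.
Mn per 12 O = 0.21836 × 4.96613 = 1.084.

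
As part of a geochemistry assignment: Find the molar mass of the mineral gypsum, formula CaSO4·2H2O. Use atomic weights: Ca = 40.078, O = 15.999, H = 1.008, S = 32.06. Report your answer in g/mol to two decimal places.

The formula mass is the sum 1*40.078 + 1*32.06 + 6*15.999 + 4*1.008.

172.16 g/mol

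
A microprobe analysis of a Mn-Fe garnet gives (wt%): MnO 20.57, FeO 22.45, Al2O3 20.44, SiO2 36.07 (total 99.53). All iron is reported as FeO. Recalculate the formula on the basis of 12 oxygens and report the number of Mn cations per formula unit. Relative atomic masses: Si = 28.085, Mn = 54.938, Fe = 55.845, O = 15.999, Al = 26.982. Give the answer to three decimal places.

1.447 Mn apfu

MnO (M=70.937): mol = 0.28998; Mn = 0.28998, O = 0.28998.
FeO (M=71.844): mol = 0.31248; Fe = 0.31248, O = 0.31248.
Al2O3 (M=101.961): mol = 0.20047; Al = 0.40094, O = 0.60141.
SiO2 (M=60.083): mol = 0.60034; Si = 0.60034, O = 1.20068.
ΣO = 2.40455; factor = 12/ΣO = 4.99054.
Mn apfu = 0.28998 × 4.99054 = 1.447.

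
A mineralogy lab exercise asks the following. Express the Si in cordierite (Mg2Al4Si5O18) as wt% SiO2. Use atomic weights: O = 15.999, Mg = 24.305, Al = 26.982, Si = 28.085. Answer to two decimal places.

M(Mg2Al4Si5O18) = 584.945 g/mol; M(SiO2) = 60.083 g/mol.
Moles SiO2 per formula unit = 5 Si ÷ 1 = 5.0000.
SiO2 fraction = (5.0000 × 60.083) / 584.945 = 300.415/584.945 = 0.5136.

51.36 wt%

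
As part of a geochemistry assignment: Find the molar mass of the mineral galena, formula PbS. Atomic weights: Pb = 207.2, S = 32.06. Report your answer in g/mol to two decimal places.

239.26 g/mol

The formula mass is the sum 1(207.2) + 1(32.06).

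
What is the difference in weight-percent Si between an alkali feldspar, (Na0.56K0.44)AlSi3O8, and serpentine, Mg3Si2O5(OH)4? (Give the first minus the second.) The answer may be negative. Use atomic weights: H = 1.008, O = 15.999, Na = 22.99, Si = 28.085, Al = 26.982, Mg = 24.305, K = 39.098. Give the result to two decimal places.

M((Na0.56K0.44)AlSi3O8) = 269.307 g/mol, so wt% Si = 84.255/269.307 × 100 = 31.29%.
M(Mg3Si2O5(OH)4) = 277.108 g/mol, so wt% Si = 56.170/277.108 × 100 = 20.27%.
31.29 − 20.27 = 11.02 pp.

11.02 percentage points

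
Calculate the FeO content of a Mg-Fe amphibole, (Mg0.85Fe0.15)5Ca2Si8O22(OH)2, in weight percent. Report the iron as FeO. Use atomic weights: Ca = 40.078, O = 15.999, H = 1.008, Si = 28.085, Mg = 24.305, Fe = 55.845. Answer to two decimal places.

6.45 wt%

Molar mass of (Mg0.85Fe0.15)5Ca2Si8O22(OH)2 = 4.25*24.305 + 0.75*55.845 + 2*40.078 + 8*28.085 + 24*15.999 + 2*1.008 = 836.008 g/mol.
Each formula unit contains 0.75 Fe, equivalent to 0.75/1 = 0.7500 mol FeO.
M(FeO) = 1×55.845 + 1×15.999 = 71.844 g/mol.
Mass of FeO per formula unit = 0.7500 × 71.844 = 53.883 g.
FeO wt% = 53.883 / 836.008 × 100 = 6.45%.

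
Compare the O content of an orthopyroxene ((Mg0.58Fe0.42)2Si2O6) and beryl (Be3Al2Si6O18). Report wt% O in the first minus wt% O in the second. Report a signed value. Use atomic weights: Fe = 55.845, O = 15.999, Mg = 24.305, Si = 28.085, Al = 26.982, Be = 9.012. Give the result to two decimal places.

-11.34 percentage points

First mineral: 95.994 g O in 227.268 g formula = 42.24 wt% O.
Second mineral: 287.982 g O in 537.492 g formula = 53.58 wt% O.
42.24% − 53.58% gives a difference of -11.34 percentage points.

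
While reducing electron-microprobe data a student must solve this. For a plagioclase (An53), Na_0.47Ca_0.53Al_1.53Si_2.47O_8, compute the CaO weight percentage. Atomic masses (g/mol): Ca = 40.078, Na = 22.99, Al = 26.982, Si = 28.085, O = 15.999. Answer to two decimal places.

M(Na_0.47Ca_0.53Al_1.53Si_2.47O_8) = 270.691 g/mol; M(CaO) = 56.077 g/mol.
Moles CaO per formula unit = 0.53 Ca ÷ 1 = 0.5300.
CaO fraction = (0.5300 × 56.077) / 270.691 = 29.721/270.691 = 0.1098.

10.98 wt%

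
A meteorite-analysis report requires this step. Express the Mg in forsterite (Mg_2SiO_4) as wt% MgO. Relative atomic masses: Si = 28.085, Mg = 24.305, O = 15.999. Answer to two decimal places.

Molar mass of Mg_2SiO_4 = 2×24.305 + 1×28.085 + 4×15.999 = 140.691 g/mol.
Each formula unit contains 2 Mg, equivalent to 2/1 = 2.0000 mol MgO.
M(MgO) = 1×24.305 + 1×15.999 = 40.304 g/mol.
Mass of MgO per formula unit = 2.0000 × 40.304 = 80.608 g.
MgO wt% = 80.608 / 140.691 × 100 = 57.29%.

57.29 wt%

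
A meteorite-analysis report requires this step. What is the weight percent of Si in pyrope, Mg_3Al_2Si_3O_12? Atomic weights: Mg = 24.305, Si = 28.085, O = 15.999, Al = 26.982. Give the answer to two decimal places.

Molar mass of Mg_3Al_2Si_3O_12: 3·24.305 + 2·26.982 + 3·28.085 + 12·15.999 = 403.122 g/mol.
Mass of Si per formula unit: 3 × 28.085 = 84.255 g.
Weight fraction Si = 84.255 / 403.122 = 0.2090.

20.90 mass %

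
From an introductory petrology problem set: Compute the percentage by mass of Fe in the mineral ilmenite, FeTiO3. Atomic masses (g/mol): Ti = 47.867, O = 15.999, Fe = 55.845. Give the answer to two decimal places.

M(FeTiO3) = 151.709 g/mol.
Fe contributes 1 × 55.845 = 55.845 g per mole.
55.845/151.709 = 0.3681 → 36.81%.

36.81 weight percent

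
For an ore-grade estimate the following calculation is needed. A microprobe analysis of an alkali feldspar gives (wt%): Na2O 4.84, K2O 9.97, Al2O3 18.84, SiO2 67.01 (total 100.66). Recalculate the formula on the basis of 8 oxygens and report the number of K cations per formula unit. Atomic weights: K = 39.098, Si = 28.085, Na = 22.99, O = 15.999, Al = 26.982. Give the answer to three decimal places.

0.570 K apfu

4.84 wt% Na2O ÷ 61.979 g/mol = 0.07809 mol, giving 0.15618 Na and 0.07809 O.
9.97 wt% K2O ÷ 94.195 g/mol = 0.10584 mol, giving 0.21168 K and 0.10584 O.
18.84 wt% Al2O3 ÷ 101.961 g/mol = 0.18478 mol, giving 0.36956 Al and 0.55434 O.
67.01 wt% SiO2 ÷ 60.083 g/mol = 1.11529 mol, giving 1.11529 Si and 2.23058 O.
Oxygen sums to 2.96885; scaling by 8/2.96885 = 2.69465 puts the formula on 8 O.
K: 0.21168 × 2.69465 = 0.570 atoms per formula unit.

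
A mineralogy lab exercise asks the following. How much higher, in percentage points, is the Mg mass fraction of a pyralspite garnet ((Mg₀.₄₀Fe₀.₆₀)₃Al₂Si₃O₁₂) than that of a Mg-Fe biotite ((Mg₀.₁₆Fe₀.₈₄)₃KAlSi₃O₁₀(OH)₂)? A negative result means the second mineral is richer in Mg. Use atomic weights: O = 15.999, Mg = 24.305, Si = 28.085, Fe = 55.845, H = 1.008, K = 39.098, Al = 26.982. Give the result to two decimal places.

M((Mg₀.₄₀Fe₀.₆₀)₃Al₂Si₃O₁₂) = 459.894 g/mol, so wt% Mg = 29.166/459.894 × 100 = 6.34%.
M((Mg₀.₁₆Fe₀.₈₄)₃KAlSi₃O₁₀(OH)₂) = 496.735 g/mol, so wt% Mg = 11.666/496.735 × 100 = 2.35%.
6.34 − 2.35 = 3.99 pp.

3.99 percentage points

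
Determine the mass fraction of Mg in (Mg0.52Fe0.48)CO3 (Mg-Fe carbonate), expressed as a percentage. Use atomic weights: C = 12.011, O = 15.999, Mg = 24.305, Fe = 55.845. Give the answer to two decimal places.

Formula mass = 0.52·24.305 + 0.48·55.845 + 1·12.011 + 3·15.999 = 99.452 g/mol, of which 12.639 g is Mg.
So Mg makes up 12.639/99.452 = 0.1271 of the mass, i.e. 12.71%.

12.71 wt%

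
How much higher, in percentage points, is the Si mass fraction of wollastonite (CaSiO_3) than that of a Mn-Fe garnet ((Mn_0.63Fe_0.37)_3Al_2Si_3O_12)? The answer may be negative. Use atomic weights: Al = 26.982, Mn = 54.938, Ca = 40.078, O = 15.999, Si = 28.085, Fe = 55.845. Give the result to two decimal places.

Si in CaSiO_3: molar mass 116.160 g/mol; 1×28.085 = 28.085 g → 24.18 wt%.
Si in (Mn_0.63Fe_0.37)_3Al_2Si_3O_12: molar mass 496.028 g/mol; 3×28.085 = 84.255 g → 16.99 wt%.
Difference = 24.18 − 16.99 = 7.19 percentage points.

7.19 percentage points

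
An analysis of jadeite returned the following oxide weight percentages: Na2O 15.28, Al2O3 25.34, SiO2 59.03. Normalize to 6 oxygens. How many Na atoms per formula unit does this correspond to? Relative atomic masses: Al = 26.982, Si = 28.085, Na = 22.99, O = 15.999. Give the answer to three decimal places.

Na2O (M=61.979): mol = 0.24654; Na = 0.49308, O = 0.24654.
Al2O3 (M=101.961): mol = 0.24853; Al = 0.49706, O = 0.74559.
SiO2 (M=60.083): mol = 0.98247; Si = 0.98247, O = 1.96494.
ΣO = 2.95707; factor = 6/ΣO = 2.02904.
Na apfu = 0.49308 × 2.02904 = 1.000.

1.000 Na apfu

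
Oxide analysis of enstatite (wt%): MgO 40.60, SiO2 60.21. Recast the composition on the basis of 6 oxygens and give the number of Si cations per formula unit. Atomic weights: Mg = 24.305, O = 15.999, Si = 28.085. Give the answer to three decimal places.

1.997 Si apfu

40.60 wt% MgO ÷ 40.304 g/mol = 1.00734 mol, giving 1.00734 Mg and 1.00734 O.
60.21 wt% SiO2 ÷ 60.083 g/mol = 1.00211 mol, giving 1.00211 Si and 2.00422 O.
Oxygen sums to 3.01156; scaling by 6/3.01156 = 1.99232 puts the formula on 6 O.
Si: 1.00211 × 1.99232 = 1.997 atoms per formula unit.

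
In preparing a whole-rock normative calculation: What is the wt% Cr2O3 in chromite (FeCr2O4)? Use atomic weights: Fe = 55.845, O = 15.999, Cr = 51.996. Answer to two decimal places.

Formula mass = 223.833 g/mol.
2 Cr → 1.0000 mol Cr2O3 per formula unit; M(Cr2O3) = 151.989, so Cr2O3 mass = 151.989 g.
151.989/223.833 × 100 = 67.90 wt%.

67.90 wt%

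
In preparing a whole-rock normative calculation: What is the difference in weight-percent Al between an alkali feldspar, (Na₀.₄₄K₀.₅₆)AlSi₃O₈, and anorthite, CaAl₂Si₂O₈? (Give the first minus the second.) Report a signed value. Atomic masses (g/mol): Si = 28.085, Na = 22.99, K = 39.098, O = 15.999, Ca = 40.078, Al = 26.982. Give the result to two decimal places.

Al in (Na₀.₄₄K₀.₅₆)AlSi₃O₈: molar mass 271.239 g/mol; 1×26.982 = 26.982 g → 9.95 wt%.
Al in CaAl₂Si₂O₈: molar mass 278.204 g/mol; 2×26.982 = 53.964 g → 19.40 wt%.
Difference = 9.95 − 19.40 = -9.45 percentage points.

-9.45 percentage points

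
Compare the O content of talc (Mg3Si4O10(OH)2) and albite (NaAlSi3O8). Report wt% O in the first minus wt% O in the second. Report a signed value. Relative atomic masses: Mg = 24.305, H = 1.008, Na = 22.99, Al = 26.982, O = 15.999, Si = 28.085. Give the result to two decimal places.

First mineral: 191.988 g O in 379.259 g formula = 50.62 wt% O.
Second mineral: 127.992 g O in 262.219 g formula = 48.81 wt% O.
50.62% − 48.81% gives a difference of 1.81 percentage points.

1.81 percentage points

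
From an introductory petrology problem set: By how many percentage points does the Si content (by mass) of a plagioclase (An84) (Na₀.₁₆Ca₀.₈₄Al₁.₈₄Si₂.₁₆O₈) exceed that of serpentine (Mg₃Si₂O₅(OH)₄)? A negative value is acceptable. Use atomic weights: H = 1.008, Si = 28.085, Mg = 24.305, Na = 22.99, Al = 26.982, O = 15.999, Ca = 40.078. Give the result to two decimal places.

1.74 percentage points

First mineral: 60.664 g Si in 275.646 g formula = 22.01 wt% Si.
Second mineral: 56.170 g Si in 277.108 g formula = 20.27 wt% Si.
22.01% − 20.27% gives a difference of 1.74 percentage points.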